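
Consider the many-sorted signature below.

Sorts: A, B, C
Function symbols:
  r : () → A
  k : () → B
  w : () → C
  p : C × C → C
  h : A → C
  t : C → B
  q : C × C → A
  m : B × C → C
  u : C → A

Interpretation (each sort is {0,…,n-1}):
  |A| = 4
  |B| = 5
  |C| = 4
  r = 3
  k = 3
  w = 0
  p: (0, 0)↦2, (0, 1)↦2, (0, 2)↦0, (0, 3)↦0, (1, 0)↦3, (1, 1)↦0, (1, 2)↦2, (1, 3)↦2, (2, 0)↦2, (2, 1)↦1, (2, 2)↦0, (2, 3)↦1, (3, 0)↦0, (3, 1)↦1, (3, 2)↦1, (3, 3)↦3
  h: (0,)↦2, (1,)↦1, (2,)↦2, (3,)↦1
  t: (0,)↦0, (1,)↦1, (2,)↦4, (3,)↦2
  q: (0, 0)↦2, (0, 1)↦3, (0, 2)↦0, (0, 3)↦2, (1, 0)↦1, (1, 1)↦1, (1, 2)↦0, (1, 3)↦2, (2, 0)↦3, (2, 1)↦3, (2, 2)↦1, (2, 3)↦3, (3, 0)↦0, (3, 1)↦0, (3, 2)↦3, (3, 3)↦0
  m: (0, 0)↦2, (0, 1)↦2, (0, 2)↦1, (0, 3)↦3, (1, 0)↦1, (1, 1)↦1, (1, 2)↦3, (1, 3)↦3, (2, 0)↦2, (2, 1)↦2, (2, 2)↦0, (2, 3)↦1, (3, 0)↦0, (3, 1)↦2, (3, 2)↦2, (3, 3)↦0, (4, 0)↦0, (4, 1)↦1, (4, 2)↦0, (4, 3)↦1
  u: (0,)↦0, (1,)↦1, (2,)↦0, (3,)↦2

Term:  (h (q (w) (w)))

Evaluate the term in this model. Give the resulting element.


  w = 0
  w = 0
  (q (w) (w)) = q(0, 0) = 2
  (h (q (w) (w))) = h(2,) = 2

value = 2


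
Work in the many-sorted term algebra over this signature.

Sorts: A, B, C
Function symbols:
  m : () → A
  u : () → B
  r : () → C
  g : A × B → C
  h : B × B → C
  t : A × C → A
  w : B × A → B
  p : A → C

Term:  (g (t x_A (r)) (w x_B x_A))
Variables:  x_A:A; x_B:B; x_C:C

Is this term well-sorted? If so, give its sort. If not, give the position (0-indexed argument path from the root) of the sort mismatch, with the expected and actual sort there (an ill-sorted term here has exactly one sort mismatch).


well-sorted; sort = C

    x_A : A
    (r) : C
  (t x_A (r)) : A
    x_B : B
    x_A : A
  (w x_B x_A) : B
(g (t x_A (r)) (w x_B x_A)) : C


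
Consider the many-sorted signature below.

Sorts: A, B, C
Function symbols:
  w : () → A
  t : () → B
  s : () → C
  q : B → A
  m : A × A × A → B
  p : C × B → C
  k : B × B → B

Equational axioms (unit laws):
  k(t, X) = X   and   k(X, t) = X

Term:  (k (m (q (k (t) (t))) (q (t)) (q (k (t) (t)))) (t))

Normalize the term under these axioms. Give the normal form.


1. (k (m (q (k (t) (t))) (q (t)) (q (k (t) (t)))) (t))  →  (m (q (k (t) (t))) (q (t)) (q (k (t) (t))))
2. (m (q (k (t) (t))) (q (t)) (q (k (t) (t))))  →  (m (q (t)) (q (t)) (q (k (t) (t))))
3. (m (q (t)) (q (t)) (q (k (t) (t))))  →  (m (q (t)) (q (t)) (q (t)))

normal form = (m (q (t)) (q (t)) (q (t)))


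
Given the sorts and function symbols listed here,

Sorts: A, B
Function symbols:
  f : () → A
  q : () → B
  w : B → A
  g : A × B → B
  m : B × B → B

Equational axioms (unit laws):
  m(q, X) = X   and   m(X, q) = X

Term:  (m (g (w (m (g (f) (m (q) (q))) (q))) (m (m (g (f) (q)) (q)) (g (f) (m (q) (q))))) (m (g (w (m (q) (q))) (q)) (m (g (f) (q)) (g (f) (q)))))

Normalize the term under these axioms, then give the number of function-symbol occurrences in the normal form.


1. (m (g (w (m (g (f) (m (q) (q))) (q))) (m (m (g (f) (q)) (q)) (g (f) (m (q) (q))))) (m (g (w (m (q) (q))) (q)) (m (g (f) (q)) (g (f) (q)))))  →  (m (g (w (g (f) (m (q) (q)))) (m (m (g (f) (q)) (q)) (g (f) (m (q) (q))))) (m (g (w (m (q) (q))) (q)) (m (g (f) (q)) (g (f) (q)))))
2. (m (g (w (g (f) (m (q) (q)))) (m (m (g (f) (q)) (q)) (g (f) (m (q) (q))))) (m (g (w (m (q) (q))) (q)) (m (g (f) (q)) (g (f) (q)))))  →  (m (g (w (g (f) (q))) (m (m (g (f) (q)) (q)) (g (f) (m (q) (q))))) (m (g (w (m (q) (q))) (q)) (m (g (f) (q)) (g (f) (q)))))
3. (m (g (w (g (f) (q))) (m (m (g (f) (q)) (q)) (g (f) (m (q) (q))))) (m (g (w (m (q) (q))) (q)) (m (g (f) (q)) (g (f) (q)))))  →  (m (g (w (g (f) (q))) (m (g (f) (q)) (g (f) (m (q) (q))))) (m (g (w (m (q) (q))) (q)) (m (g (f) (q)) (g (f) (q)))))
4. (m (g (w (g (f) (q))) (m (g (f) (q)) (g (f) (m (q) (q))))) (m (g (w (m (q) (q))) (q)) (m (g (f) (q)) (g (f) (q)))))  →  (m (g (w (g (f) (q))) (m (g (f) (q)) (g (f) (q)))) (m (g (w (m (q) (q))) (q)) (m (g (f) (q)) (g (f) (q)))))
5. (m (g (w (g (f) (q))) (m (g (f) (q)) (g (f) (q)))) (m (g (w (m (q) (q))) (q)) (m (g (f) (q)) (g (f) (q)))))  →  (m (g (w (g (f) (q))) (m (g (f) (q)) (g (f) (q)))) (m (g (w (q)) (q)) (m (g (f) (q)) (g (f) (q)))))
normal form: (m (g (w (g (f) (q))) (m (g (f) (q)) (g (f) (q)))) (m (g (w (q)) (q)) (m (g (f) (q)) (g (f) (q)))))

size = 25


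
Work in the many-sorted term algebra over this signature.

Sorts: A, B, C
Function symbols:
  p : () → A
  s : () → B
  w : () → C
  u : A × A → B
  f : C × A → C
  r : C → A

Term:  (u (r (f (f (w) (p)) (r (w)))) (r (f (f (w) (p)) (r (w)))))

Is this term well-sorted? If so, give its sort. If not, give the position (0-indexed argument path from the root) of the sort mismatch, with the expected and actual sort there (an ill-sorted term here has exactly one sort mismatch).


well-sorted; sort = B

        (w) : C
        (p) : A
      (f (w) (p)) : C
        (w) : C
      (r (w)) : A
    (f (f (w) (p)) (r (w))) : C
  (r (f (f (w) (p)) (r (w)))) : A
        (w) : C
        (p) : A
      (f (w) (p)) : C
        (w) : C
      (r (w)) : A
    (f (f (w) (p)) (r (w))) : C
  (r (f (f (w) (p)) (r (w)))) : A
(u (r (f (f (w) (p)) (r (w)))) (r (f (f (w) (p)) (r (w))))) : B


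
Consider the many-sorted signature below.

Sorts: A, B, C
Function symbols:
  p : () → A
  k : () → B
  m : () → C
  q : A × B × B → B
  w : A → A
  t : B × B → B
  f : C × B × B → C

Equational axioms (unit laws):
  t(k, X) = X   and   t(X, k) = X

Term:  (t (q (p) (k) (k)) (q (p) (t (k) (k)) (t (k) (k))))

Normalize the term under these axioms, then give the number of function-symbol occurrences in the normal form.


1. (t (q (p) (k) (k)) (q (p) (t (k) (k)) (t (k) (k))))  →  (t (q (p) (k) (k)) (q (p) (k) (t (k) (k))))
2. (t (q (p) (k) (k)) (q (p) (k) (t (k) (k))))  →  (t (q (p) (k) (k)) (q (p) (k) (k)))
normal form: (t (q (p) (k) (k)) (q (p) (k) (k)))

size = 9


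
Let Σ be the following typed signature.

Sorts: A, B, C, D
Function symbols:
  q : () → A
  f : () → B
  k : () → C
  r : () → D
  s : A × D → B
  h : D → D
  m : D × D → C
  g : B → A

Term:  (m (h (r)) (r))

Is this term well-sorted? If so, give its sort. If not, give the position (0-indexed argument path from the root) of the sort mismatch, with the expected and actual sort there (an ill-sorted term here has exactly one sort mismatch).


    (r) : D
  (h (r)) : D
  (r) : D
(m (h (r)) (r)) : C

well-sorted; sort = C


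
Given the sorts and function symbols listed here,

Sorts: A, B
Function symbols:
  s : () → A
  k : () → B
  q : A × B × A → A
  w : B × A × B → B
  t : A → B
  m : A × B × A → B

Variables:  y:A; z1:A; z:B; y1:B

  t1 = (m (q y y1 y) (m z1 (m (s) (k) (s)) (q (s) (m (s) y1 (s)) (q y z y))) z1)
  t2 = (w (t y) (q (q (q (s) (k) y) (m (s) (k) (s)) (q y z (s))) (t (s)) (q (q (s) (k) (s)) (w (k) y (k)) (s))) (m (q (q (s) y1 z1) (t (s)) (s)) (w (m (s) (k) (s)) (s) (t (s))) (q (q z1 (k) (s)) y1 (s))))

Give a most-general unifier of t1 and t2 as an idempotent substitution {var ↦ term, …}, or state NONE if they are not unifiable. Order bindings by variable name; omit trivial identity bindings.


head clash or occurs-check failure — not unifiable

NONE (not unifiable)


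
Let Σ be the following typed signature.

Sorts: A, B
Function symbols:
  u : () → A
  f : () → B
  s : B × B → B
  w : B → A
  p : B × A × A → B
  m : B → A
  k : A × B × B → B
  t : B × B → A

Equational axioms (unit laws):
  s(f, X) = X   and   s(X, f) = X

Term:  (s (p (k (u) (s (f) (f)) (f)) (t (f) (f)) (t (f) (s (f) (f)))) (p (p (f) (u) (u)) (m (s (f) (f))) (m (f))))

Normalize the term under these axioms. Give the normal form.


1. (s (p (k (u) (s (f) (f)) (f)) (t (f) (f)) (t (f) (s (f) (f)))) (p (p (f) (u) (u)) (m (s (f) (f))) (m (f))))  →  (s (p (k (u) (f) (f)) (t (f) (f)) (t (f) (s (f) (f)))) (p (p (f) (u) (u)) (m (s (f) (f))) (m (f))))
2. (s (p (k (u) (f) (f)) (t (f) (f)) (t (f) (s (f) (f)))) (p (p (f) (u) (u)) (m (s (f) (f))) (m (f))))  →  (s (p (k (u) (f) (f)) (t (f) (f)) (t (f) (f))) (p (p (f) (u) (u)) (m (s (f) (f))) (m (f))))
3. (s (p (k (u) (f) (f)) (t (f) (f)) (t (f) (f))) (p (p (f) (u) (u)) (m (s (f) (f))) (m (f))))  →  (s (p (k (u) (f) (f)) (t (f) (f)) (t (f) (f))) (p (p (f) (u) (u)) (m (f)) (m (f))))

normal form = (s (p (k (u) (f) (f)) (t (f) (f)) (t (f) (f))) (p (p (f) (u) (u)) (m (f)) (m (f))))


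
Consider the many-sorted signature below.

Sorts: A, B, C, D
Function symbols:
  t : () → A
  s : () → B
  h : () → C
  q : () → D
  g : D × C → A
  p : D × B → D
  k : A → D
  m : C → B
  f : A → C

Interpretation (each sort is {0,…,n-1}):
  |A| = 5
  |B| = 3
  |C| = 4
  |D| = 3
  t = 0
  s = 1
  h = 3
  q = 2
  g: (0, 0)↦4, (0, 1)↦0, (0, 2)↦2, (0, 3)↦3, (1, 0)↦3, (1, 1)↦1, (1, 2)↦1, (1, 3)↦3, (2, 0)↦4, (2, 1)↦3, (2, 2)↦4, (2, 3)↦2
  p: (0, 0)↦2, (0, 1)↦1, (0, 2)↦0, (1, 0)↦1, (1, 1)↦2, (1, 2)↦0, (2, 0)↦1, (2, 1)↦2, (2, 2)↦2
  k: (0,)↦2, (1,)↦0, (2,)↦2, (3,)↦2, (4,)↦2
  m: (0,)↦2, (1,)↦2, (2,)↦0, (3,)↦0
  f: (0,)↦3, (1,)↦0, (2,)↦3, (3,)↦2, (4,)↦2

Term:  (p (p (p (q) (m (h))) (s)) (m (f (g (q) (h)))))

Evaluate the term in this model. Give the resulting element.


value = 1

  q = 2
  h = 3
  (m (h)) = m(3,) = 0
  (p (q) (m (h))) = p(2, 0) = 1
  s = 1
  (p (p (q) (m (h))) (s)) = p(1, 1) = 2
  q = 2
  h = 3
  (g (q) (h)) = g(2, 3) = 2
  (f (g (q) (h))) = f(2,) = 3
  (m (f (g (q) (h)))) = m(3,) = 0
  (p (p (p (q) (m (h))) (s)) (m (f (g (q) (h))))) = p(2, 0) = 1


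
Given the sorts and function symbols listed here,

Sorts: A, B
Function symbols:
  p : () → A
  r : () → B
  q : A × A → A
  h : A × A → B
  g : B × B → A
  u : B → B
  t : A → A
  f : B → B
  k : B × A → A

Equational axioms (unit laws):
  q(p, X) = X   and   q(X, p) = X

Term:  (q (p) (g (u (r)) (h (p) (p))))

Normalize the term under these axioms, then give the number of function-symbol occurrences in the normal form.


size = 6

1. (q (p) (g (u (r)) (h (p) (p))))  →  (g (u (r)) (h (p) (p)))
normal form: (g (u (r)) (h (p) (p)))


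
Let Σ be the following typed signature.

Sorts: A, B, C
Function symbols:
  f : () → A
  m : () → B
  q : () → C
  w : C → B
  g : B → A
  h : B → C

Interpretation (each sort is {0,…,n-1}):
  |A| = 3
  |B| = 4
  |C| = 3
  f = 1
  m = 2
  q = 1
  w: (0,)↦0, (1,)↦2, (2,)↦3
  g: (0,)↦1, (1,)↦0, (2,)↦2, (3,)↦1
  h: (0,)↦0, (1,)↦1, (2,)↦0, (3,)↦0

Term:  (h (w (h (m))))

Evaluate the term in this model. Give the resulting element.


  m = 2
  (h (m)) = h(2,) = 0
  (w (h (m))) = w(0,) = 0
  (h (w (h (m)))) = h(0,) = 0

value = 0


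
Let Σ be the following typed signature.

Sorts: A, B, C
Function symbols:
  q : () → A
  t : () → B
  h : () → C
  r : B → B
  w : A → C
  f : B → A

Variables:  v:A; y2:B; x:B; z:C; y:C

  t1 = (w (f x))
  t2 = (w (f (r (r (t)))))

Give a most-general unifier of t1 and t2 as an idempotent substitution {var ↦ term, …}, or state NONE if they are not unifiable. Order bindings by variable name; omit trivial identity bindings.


{x ↦ (r (r (t)))}


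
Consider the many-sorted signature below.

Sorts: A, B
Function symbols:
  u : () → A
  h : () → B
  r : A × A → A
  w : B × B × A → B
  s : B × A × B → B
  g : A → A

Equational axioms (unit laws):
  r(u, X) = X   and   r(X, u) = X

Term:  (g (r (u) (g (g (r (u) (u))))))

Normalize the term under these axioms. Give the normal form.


1. (g (r (u) (g (g (r (u) (u))))))  →  (g (g (g (r (u) (u)))))
2. (g (g (g (r (u) (u)))))  →  (g (g (g (u))))

normal form = (g (g (g (u))))


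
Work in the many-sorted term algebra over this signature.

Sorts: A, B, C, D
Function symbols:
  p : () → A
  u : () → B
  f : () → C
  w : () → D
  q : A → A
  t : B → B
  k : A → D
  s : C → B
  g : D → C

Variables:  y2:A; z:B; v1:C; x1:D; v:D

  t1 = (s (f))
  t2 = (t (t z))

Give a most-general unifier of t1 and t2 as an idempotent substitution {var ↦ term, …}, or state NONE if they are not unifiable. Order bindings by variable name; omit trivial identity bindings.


head clash or occurs-check failure — not unifiable

NONE (not unifiable)


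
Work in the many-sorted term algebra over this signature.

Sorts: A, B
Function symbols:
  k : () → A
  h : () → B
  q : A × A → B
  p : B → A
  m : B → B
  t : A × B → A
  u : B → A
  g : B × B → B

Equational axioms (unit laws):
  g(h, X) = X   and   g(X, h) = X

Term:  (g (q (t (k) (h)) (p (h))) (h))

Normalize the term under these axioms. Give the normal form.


1. (g (q (t (k) (h)) (p (h))) (h))  →  (q (t (k) (h)) (p (h)))

normal form = (q (t (k) (h)) (p (h)))


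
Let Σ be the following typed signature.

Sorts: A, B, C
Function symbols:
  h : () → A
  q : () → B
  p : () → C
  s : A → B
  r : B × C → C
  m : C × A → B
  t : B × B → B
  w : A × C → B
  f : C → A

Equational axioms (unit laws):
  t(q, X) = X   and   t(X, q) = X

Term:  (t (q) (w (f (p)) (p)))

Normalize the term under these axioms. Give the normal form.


1. (t (q) (w (f (p)) (p)))  →  (w (f (p)) (p))

normal form = (w (f (p)) (p))


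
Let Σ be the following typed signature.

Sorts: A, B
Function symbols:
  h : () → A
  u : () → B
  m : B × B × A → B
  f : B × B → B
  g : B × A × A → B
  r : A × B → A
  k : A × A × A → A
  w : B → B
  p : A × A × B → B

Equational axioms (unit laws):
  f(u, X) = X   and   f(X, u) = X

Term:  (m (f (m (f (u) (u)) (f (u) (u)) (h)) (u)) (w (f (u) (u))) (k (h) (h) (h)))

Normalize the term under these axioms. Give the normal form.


1. (m (f (m (f (u) (u)) (f (u) (u)) (h)) (u)) (w (f (u) (u))) (k (h) (h) (h)))  →  (m (m (f (u) (u)) (f (u) (u)) (h)) (w (f (u) (u))) (k (h) (h) (h)))
2. (m (m (f (u) (u)) (f (u) (u)) (h)) (w (f (u) (u))) (k (h) (h) (h)))  →  (m (m (u) (f (u) (u)) (h)) (w (f (u) (u))) (k (h) (h) (h)))
3. (m (m (u) (f (u) (u)) (h)) (w (f (u) (u))) (k (h) (h) (h)))  →  (m (m (u) (u) (h)) (w (f (u) (u))) (k (h) (h) (h)))
4. (m (m (u) (u) (h)) (w (f (u) (u))) (k (h) (h) (h)))  →  (m (m (u) (u) (h)) (w (u)) (k (h) (h) (h)))

normal form = (m (m (u) (u) (h)) (w (u)) (k (h) (h) (h)))


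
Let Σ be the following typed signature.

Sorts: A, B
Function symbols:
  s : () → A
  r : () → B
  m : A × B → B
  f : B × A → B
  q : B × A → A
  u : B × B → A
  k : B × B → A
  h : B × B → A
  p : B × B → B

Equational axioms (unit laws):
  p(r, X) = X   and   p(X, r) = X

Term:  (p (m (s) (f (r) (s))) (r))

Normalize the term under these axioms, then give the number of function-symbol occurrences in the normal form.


size = 5

1. (p (m (s) (f (r) (s))) (r))  →  (m (s) (f (r) (s)))
normal form: (m (s) (f (r) (s)))


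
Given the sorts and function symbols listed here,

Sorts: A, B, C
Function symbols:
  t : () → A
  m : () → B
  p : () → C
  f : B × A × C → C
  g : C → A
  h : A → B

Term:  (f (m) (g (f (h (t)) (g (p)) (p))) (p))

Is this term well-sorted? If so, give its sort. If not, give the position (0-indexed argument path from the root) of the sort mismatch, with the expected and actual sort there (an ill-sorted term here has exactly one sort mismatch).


  (m) : B
        (t) : A
      (h (t)) : B
        (p) : C
      (g (p)) : A
      (p) : C
    (f (h (t)) (g (p)) (p)) : C
  (g (f (h (t)) (g (p)) (p))) : A
  (p) : C
(f (m) (g (f (h (t)) (g (p)) (p))) (p)) : C

well-sorted; sort = C


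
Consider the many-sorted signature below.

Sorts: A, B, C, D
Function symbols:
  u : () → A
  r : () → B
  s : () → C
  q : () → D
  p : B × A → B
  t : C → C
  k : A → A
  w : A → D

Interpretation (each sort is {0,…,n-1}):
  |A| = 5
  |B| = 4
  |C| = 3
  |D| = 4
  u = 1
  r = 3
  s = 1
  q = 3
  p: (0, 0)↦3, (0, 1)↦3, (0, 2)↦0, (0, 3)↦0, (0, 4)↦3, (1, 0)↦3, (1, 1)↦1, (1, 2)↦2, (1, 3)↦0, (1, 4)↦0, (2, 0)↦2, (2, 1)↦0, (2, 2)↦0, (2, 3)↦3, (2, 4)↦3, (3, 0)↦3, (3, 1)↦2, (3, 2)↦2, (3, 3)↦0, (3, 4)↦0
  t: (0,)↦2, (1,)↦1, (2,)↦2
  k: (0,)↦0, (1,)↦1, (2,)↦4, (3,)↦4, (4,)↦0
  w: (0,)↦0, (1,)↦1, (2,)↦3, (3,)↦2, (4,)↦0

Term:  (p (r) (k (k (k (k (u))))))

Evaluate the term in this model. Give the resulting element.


  r = 3
  u = 1
  (k (u)) = k(1,) = 1
  (k (k (u))) = k(1,) = 1
  (k (k (k (u)))) = k(1,) = 1
  (k (k (k (k (u))))) = k(1,) = 1
  (p (r) (k (k (k (k (u)))))) = p(3, 1) = 2

value = 2


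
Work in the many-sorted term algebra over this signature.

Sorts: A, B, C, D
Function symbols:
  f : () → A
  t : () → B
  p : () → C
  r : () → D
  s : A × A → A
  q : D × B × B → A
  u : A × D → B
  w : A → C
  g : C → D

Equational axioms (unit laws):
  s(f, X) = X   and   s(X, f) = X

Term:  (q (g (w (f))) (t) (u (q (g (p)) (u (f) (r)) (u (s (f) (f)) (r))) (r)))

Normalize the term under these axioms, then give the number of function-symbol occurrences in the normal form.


size = 16

1. (q (g (w (f))) (t) (u (q (g (p)) (u (f) (r)) (u (s (f) (f)) (r))) (r)))  →  (q (g (w (f))) (t) (u (q (g (p)) (u (f) (r)) (u (f) (r))) (r)))
normal form: (q (g (w (f))) (t) (u (q (g (p)) (u (f) (r)) (u (f) (r))) (r)))


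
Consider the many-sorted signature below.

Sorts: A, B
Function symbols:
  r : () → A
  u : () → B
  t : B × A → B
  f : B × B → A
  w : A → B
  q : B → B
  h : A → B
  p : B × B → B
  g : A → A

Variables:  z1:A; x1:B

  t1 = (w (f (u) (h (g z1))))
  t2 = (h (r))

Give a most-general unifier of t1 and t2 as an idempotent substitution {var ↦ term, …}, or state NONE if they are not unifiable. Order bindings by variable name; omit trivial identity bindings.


head clash or occurs-check failure — not unifiable

NONE (not unifiable)


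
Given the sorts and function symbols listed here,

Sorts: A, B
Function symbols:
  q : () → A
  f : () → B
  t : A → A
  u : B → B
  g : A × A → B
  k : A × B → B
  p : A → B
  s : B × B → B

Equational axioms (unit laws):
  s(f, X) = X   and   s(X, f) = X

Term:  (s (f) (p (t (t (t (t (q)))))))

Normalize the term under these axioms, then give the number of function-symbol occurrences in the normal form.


size = 6

1. (s (f) (p (t (t (t (t (q)))))))  →  (p (t (t (t (t (q))))))
normal form: (p (t (t (t (t (q))))))


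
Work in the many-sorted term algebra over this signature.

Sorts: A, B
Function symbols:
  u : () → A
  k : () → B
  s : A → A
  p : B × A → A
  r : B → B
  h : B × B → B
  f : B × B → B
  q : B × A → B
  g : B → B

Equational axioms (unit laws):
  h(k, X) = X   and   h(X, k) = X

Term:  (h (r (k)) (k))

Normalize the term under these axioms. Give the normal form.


normal form = (r (k))

1. (h (r (k)) (k))  →  (r (k))


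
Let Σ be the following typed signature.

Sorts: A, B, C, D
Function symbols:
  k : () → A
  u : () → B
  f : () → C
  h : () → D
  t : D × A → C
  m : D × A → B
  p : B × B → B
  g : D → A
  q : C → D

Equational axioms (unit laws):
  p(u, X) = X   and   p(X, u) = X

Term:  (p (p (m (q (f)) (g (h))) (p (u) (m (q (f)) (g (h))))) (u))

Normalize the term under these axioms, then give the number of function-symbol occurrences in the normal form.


1. (p (p (m (q (f)) (g (h))) (p (u) (m (q (f)) (g (h))))) (u))  →  (p (m (q (f)) (g (h))) (p (u) (m (q (f)) (g (h)))))
2. (p (m (q (f)) (g (h))) (p (u) (m (q (f)) (g (h)))))  →  (p (m (q (f)) (g (h))) (m (q (f)) (g (h))))
normal form: (p (m (q (f)) (g (h))) (m (q (f)) (g (h))))

size = 11


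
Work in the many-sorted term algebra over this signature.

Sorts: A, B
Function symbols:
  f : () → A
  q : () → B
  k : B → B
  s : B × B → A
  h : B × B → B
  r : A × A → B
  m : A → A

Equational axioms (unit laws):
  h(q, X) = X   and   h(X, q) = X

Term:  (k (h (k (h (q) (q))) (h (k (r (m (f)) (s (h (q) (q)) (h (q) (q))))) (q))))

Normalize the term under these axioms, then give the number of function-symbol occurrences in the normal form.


size = 11

1. (k (h (k (h (q) (q))) (h (k (r (m (f)) (s (h (q) (q)) (h (q) (q))))) (q))))  →  (k (h (k (q)) (h (k (r (m (f)) (s (h (q) (q)) (h (q) (q))))) (q))))
2. (k (h (k (q)) (h (k (r (m (f)) (s (h (q) (q)) (h (q) (q))))) (q))))  →  (k (h (k (q)) (k (r (m (f)) (s (h (q) (q)) (h (q) (q)))))))
3. (k (h (k (q)) (k (r (m (f)) (s (h (q) (q)) (h (q) (q)))))))  →  (k (h (k (q)) (k (r (m (f)) (s (q) (h (q) (q)))))))
4. (k (h (k (q)) (k (r (m (f)) (s (q) (h (q) (q)))))))  →  (k (h (k (q)) (k (r (m (f)) (s (q) (q))))))
normal form: (k (h (k (q)) (k (r (m (f)) (s (q) (q))))))


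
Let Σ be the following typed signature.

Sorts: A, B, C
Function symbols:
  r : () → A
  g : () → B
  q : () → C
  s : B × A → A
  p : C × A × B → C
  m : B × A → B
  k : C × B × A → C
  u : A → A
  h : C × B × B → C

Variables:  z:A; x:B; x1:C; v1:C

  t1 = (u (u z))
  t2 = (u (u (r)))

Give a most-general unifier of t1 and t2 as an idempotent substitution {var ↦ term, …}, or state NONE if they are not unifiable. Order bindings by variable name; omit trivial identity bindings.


{z ↦ (r)}


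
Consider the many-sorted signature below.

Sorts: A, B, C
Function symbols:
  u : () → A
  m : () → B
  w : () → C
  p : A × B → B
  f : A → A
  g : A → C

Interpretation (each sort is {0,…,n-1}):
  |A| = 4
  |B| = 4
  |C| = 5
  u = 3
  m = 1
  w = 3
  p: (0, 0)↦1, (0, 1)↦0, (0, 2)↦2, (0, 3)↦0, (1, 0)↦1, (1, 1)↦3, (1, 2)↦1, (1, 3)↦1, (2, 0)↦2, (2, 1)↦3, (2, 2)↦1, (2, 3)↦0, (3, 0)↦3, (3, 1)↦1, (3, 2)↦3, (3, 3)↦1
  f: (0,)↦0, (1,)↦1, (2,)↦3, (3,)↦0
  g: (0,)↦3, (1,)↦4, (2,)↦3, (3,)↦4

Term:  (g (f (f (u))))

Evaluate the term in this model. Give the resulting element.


value = 3

  u = 3
  (f (u)) = f(3,) = 0
  (f (f (u))) = f(0,) = 0
  (g (f (f (u)))) = g(0,) = 3


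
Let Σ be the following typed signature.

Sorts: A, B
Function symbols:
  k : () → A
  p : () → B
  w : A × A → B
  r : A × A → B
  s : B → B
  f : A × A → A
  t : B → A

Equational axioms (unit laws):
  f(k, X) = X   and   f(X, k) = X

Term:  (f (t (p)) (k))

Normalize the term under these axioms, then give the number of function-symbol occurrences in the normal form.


size = 2

1. (f (t (p)) (k))  →  (t (p))
normal form: (t (p))


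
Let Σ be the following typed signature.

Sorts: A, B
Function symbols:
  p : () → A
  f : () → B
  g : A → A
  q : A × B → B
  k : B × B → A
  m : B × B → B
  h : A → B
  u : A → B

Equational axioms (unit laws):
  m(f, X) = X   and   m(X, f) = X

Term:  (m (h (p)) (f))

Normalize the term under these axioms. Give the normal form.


1. (m (h (p)) (f))  →  (h (p))

normal form = (h (p))


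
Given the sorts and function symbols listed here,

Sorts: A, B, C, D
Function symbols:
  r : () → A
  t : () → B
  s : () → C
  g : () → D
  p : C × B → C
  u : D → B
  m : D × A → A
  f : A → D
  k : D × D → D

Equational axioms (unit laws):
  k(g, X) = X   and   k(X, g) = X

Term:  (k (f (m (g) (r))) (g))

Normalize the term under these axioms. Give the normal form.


1. (k (f (m (g) (r))) (g))  →  (f (m (g) (r)))

normal form = (f (m (g) (r)))


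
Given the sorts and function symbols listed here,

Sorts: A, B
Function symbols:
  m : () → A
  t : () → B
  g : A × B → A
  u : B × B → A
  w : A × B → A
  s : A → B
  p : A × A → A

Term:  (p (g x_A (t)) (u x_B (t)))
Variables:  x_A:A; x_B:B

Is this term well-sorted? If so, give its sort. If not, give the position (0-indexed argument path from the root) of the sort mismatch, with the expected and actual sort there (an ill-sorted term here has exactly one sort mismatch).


    x_A : A
    (t) : B
  (g x_A (t)) : A
    x_B : B
    (t) : B
  (u x_B (t)) : A
(p (g x_A (t)) (u x_B (t))) : A

well-sorted; sort = A


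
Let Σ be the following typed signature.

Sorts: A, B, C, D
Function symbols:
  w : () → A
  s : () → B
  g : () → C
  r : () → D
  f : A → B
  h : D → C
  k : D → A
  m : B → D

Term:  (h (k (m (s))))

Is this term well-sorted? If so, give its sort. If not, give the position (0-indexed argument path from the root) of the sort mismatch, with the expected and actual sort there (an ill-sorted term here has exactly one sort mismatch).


      (s) : B
    (m (s)) : D
  (k (m (s))) : A
(h (k (m (s)))) : ✗ arg 0 at [0] has sort A, expected D

ill-sorted at position [0]: expected D, got A


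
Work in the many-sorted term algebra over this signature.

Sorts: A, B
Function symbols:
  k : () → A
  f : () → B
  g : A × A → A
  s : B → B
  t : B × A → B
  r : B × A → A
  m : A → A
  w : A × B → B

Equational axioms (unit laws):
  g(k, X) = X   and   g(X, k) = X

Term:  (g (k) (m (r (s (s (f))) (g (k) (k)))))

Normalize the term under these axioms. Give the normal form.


1. (g (k) (m (r (s (s (f))) (g (k) (k)))))  →  (m (r (s (s (f))) (g (k) (k))))
2. (m (r (s (s (f))) (g (k) (k))))  →  (m (r (s (s (f))) (k)))

normal form = (m (r (s (s (f))) (k)))


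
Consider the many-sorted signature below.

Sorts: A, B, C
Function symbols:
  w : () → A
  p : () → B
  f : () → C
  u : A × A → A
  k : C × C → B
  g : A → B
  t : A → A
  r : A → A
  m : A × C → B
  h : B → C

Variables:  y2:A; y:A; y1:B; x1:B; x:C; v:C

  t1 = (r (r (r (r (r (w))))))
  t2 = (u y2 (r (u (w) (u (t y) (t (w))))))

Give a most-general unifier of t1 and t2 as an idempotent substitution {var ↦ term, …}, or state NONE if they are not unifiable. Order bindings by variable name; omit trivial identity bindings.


NONE (not unifiable)

head clash or occurs-check failure — not unifiable


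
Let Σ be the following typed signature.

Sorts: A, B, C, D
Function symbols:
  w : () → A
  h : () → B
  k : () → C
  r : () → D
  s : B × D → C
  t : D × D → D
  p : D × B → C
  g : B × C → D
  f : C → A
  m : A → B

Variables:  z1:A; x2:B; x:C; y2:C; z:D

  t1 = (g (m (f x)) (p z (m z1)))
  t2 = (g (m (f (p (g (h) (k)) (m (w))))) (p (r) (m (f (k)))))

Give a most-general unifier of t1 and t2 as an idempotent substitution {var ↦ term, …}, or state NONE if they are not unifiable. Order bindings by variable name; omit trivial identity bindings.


{x ↦ (p (g (h) (k)) (m (w))), z ↦ (r), z1 ↦ (f (k))}


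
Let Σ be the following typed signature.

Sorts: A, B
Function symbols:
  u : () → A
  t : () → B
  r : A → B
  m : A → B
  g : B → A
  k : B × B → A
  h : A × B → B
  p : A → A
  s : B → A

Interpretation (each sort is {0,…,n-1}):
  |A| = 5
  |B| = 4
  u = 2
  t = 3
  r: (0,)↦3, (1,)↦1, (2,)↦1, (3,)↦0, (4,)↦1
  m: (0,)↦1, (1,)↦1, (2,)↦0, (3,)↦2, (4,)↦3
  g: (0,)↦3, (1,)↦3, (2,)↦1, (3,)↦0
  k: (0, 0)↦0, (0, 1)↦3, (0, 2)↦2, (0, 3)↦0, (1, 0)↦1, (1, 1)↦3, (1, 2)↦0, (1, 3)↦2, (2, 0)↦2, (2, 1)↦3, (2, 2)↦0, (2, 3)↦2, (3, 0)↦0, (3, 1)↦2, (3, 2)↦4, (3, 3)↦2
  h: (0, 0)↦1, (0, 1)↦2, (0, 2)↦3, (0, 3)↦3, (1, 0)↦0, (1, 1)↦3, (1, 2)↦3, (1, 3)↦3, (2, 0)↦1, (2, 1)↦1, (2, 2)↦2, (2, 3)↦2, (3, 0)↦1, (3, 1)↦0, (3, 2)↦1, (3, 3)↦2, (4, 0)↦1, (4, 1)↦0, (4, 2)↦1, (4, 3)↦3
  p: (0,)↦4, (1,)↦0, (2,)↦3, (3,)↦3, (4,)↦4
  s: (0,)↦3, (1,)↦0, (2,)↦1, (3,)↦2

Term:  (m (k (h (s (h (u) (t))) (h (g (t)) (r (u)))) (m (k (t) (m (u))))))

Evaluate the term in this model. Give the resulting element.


value = 0

  u = 2
  t = 3
  (h (u) (t)) = h(2, 3) = 2
  (s (h (u) (t))) = s(2,) = 1
  t = 3
  (g (t)) = g(3,) = 0
  u = 2
  (r (u)) = r(2,) = 1
  (h (g (t)) (r (u))) = h(0, 1) = 2
  (h (s (h (u) (t))) (h (g (t)) (r (u)))) = h(1, 2) = 3
  t = 3
  u = 2
  (m (u)) = m(2,) = 0
  (k (t) (m (u))) = k(3, 0) = 0
  (m (k (t) (m (u)))) = m(0,) = 1
  (k (h (s (h (u) (t))) (h (g (t)) (r (u)))) (m (k (t) (m (u))))) = k(3, 1) = 2
  (m (k (h (s (h (u) (t))) (h (g (t)) (r (u)))) (m (k (t) (m (u)))))) = m(2,) = 0


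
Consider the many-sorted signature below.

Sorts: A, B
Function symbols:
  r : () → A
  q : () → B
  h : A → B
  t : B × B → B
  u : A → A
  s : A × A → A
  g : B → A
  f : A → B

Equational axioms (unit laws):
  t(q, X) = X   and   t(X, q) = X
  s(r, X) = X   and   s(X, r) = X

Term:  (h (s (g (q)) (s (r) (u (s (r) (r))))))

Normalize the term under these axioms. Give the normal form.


1. (h (s (g (q)) (s (r) (u (s (r) (r))))))  →  (h (s (g (q)) (u (s (r) (r)))))
2. (h (s (g (q)) (u (s (r) (r)))))  →  (h (s (g (q)) (u (r))))

normal form = (h (s (g (q)) (u (r))))


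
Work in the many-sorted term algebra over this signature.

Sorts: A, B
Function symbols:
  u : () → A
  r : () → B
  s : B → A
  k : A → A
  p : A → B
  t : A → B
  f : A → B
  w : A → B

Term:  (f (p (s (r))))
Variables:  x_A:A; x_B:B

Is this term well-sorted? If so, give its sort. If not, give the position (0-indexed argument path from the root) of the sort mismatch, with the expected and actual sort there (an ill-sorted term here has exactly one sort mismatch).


ill-sorted at position [0]: expected A, got B

      (r) : B
    (s (r)) : A
  (p (s (r))) : B
(f (p (s (r)))) : ✗ arg 0 at [0] has sort B, expected A


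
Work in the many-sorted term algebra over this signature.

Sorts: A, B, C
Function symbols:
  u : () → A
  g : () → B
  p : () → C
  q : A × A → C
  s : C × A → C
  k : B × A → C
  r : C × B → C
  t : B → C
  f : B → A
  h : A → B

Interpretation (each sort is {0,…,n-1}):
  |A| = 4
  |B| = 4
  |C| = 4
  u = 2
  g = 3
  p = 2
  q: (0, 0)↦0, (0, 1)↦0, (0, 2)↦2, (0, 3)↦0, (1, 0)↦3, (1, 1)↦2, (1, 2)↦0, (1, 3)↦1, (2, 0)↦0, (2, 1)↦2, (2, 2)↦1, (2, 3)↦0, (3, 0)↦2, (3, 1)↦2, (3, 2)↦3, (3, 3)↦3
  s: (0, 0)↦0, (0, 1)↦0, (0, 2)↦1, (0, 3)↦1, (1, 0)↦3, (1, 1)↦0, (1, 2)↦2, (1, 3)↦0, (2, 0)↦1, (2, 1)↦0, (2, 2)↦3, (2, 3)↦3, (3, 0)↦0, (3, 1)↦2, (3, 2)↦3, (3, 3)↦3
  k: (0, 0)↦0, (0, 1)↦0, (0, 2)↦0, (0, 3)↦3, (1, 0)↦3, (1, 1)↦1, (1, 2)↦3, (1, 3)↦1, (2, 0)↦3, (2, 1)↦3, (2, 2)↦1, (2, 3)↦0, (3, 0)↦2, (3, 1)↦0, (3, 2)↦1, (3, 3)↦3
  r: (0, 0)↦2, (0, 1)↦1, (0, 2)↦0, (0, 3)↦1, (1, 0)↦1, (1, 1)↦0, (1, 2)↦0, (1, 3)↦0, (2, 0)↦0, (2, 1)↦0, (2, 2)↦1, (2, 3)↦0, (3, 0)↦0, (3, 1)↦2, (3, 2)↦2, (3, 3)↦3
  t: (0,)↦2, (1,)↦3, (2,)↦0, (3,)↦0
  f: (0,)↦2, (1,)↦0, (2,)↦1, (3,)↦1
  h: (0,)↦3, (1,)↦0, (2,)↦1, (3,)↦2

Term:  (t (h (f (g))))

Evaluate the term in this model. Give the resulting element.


value = 2

  g = 3
  (f (g)) = f(3,) = 1
  (h (f (g))) = h(1,) = 0
  (t (h (f (g)))) = t(0,) = 2


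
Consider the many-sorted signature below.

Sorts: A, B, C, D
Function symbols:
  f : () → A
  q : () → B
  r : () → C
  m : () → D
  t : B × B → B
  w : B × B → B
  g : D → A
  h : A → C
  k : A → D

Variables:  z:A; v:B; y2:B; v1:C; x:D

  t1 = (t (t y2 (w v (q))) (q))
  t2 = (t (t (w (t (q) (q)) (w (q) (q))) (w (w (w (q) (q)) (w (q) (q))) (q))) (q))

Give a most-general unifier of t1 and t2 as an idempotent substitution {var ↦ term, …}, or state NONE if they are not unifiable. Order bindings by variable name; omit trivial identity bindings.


{v ↦ (w (w (q) (q)) (w (q) (q))), y2 ↦ (w (t (q) (q)) (w (q) (q)))}


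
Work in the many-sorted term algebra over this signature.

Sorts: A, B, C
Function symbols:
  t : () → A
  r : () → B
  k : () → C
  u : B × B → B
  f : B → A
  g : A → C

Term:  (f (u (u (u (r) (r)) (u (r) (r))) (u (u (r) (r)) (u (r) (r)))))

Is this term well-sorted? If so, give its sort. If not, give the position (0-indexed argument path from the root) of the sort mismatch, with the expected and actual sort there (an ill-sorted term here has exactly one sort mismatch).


        (r) : B
        (r) : B
      (u (r) (r)) : B
        (r) : B
        (r) : B
      (u (r) (r)) : B
    (u (u (r) (r)) (u (r) (r))) : B
        (r) : B
        (r) : B
      (u (r) (r)) : B
        (r) : B
        (r) : B
      (u (r) (r)) : B
    (u (u (r) (r)) (u (r) (r))) : B
  (u (u (u (r) (r)) (u (r) (r))) (u (u (r) (r)) (u (r) (r)))) : B
(f (u (u (u (r) (r)) (u (r) (r))) (u (u (r) (r)) (u (r) (r))))) : A

well-sorted; sort = A


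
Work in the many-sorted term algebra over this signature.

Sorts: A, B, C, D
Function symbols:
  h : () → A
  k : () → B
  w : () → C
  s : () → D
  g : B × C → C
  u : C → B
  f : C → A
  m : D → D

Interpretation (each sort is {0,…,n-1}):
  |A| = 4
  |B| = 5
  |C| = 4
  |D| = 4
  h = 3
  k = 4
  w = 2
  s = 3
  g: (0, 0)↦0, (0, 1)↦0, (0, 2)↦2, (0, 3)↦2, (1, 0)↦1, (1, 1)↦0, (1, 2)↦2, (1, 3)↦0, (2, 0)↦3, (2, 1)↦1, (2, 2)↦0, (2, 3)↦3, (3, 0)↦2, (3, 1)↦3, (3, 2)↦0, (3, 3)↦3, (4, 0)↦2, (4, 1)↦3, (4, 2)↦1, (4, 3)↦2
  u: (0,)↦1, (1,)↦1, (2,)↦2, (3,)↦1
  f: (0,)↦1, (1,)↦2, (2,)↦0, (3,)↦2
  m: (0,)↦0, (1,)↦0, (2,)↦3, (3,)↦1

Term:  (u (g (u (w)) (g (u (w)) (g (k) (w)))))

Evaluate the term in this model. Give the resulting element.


value = 1

  w = 2
  (u (w)) = u(2,) = 2
  w = 2
  (u (w)) = u(2,) = 2
  k = 4
  w = 2
  (g (k) (w)) = g(4, 2) = 1
  (g (u (w)) (g (k) (w))) = g(2, 1) = 1
  (g (u (w)) (g (u (w)) (g (k) (w)))) = g(2, 1) = 1
  (u (g (u (w)) (g (u (w)) (g (k) (w))))) = u(1,) = 1


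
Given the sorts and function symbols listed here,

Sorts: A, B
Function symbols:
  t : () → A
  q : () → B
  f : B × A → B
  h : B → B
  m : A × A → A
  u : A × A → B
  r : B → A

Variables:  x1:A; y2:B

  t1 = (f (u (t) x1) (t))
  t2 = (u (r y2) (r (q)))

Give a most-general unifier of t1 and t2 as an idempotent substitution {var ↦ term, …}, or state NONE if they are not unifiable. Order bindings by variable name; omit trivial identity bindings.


head clash or occurs-check failure — not unifiable

NONE (not unifiable)


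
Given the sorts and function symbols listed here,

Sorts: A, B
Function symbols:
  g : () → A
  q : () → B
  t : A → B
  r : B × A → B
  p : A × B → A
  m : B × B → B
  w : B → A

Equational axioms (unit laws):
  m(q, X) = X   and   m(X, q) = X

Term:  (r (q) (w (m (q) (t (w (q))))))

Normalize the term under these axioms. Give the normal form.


1. (r (q) (w (m (q) (t (w (q))))))  →  (r (q) (w (t (w (q)))))

normal form = (r (q) (w (t (w (q)))))


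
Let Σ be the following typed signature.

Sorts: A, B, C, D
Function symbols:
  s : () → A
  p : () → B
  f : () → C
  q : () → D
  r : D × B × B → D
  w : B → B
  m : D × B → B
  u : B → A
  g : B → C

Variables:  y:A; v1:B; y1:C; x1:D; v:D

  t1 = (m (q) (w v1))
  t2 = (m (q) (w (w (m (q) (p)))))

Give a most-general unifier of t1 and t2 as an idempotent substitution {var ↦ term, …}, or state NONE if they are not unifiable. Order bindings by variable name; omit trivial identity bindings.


{v1 ↦ (w (m (q) (p)))}


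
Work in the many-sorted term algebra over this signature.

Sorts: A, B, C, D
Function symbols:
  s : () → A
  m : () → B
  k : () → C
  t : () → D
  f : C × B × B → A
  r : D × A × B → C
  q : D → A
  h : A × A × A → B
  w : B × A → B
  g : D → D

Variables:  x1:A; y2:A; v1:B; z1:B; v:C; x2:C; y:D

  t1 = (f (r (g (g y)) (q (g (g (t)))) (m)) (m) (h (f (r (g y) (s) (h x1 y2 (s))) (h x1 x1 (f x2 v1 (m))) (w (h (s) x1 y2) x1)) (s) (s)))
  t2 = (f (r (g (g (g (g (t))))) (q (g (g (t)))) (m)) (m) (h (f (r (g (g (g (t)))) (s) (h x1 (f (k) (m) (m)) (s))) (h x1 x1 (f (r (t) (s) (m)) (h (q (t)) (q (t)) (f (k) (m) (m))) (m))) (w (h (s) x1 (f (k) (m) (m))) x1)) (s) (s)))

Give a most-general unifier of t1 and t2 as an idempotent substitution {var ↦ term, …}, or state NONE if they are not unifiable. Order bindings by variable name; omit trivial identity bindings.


{v1 ↦ (h (q (t)) (q (t)) (f (k) (m) (m))), x2 ↦ (r (t) (s) (m)), y ↦ (g (g (t))), y2 ↦ (f (k) (m) (m))}


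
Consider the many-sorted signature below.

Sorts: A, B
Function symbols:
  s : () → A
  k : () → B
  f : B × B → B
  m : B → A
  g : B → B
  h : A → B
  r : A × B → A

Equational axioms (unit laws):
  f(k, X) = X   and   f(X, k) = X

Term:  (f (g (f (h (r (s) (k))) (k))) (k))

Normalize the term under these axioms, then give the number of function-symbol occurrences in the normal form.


size = 5

1. (f (g (f (h (r (s) (k))) (k))) (k))  →  (g (f (h (r (s) (k))) (k)))
2. (g (f (h (r (s) (k))) (k)))  →  (g (h (r (s) (k))))
normal form: (g (h (r (s) (k))))


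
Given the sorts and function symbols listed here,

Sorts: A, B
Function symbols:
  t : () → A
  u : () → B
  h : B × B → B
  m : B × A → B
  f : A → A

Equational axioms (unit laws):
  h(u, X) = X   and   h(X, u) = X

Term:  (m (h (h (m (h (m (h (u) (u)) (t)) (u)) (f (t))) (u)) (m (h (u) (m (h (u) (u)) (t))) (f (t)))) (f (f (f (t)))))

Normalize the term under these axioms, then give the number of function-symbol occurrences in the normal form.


1. (m (h (h (m (h (m (h (u) (u)) (t)) (u)) (f (t))) (u)) (m (h (u) (m (h (u) (u)) (t))) (f (t)))) (f (f (f (t)))))  →  (m (h (m (h (m (h (u) (u)) (t)) (u)) (f (t))) (m (h (u) (m (h (u) (u)) (t))) (f (t)))) (f (f (f (t)))))
2. (m (h (m (h (m (h (u) (u)) (t)) (u)) (f (t))) (m (h (u) (m (h (u) (u)) (t))) (f (t)))) (f (f (f (t)))))  →  (m (h (m (m (h (u) (u)) (t)) (f (t))) (m (h (u) (m (h (u) (u)) (t))) (f (t)))) (f (f (f (t)))))
3. (m (h (m (m (h (u) (u)) (t)) (f (t))) (m (h (u) (m (h (u) (u)) (t))) (f (t)))) (f (f (f (t)))))  →  (m (h (m (m (u) (t)) (f (t))) (m (h (u) (m (h (u) (u)) (t))) (f (t)))) (f (f (f (t)))))
4. (m (h (m (m (u) (t)) (f (t))) (m (h (u) (m (h (u) (u)) (t))) (f (t)))) (f (f (f (t)))))  →  (m (h (m (m (u) (t)) (f (t))) (m (m (h (u) (u)) (t)) (f (t)))) (f (f (f (t)))))
5. (m (h (m (m (u) (t)) (f (t))) (m (m (h (u) (u)) (t)) (f (t)))) (f (f (f (t)))))  →  (m (h (m (m (u) (t)) (f (t))) (m (m (u) (t)) (f (t)))) (f (f (f (t)))))
normal form: (m (h (m (m (u) (t)) (f (t))) (m (m (u) (t)) (f (t)))) (f (f (f (t)))))

size = 18


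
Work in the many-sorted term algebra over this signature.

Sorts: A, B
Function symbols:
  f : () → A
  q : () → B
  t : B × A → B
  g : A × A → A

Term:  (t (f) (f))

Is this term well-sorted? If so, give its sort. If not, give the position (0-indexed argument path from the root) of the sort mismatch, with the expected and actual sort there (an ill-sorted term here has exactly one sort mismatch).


  (f) : A
  (f) : A
(t (f) (f)) : ✗ arg 0 at [0] has sort A, expected B

ill-sorted at position [0]: expected B, got A


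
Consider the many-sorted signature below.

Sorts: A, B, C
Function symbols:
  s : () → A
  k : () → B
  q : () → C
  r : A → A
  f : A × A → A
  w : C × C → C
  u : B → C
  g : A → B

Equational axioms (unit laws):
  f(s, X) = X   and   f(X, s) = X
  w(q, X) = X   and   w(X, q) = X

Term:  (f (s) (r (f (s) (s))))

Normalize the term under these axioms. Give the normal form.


1. (f (s) (r (f (s) (s))))  →  (r (f (s) (s)))
2. (r (f (s) (s)))  →  (r (s))

normal form = (r (s))


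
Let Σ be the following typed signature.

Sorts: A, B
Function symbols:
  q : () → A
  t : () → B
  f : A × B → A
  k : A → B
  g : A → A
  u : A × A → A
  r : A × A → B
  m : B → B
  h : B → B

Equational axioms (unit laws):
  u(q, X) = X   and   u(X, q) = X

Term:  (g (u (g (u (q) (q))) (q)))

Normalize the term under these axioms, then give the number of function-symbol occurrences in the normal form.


size = 3

1. (g (u (g (u (q) (q))) (q)))  →  (g (g (u (q) (q))))
2. (g (g (u (q) (q))))  →  (g (g (q)))
normal form: (g (g (q)))


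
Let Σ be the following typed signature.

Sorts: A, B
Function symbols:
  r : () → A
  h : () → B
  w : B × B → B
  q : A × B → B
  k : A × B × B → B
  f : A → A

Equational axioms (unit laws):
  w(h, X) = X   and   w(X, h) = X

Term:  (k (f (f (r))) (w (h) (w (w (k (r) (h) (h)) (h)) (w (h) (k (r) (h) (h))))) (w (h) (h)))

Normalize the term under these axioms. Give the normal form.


1. (k (f (f (r))) (w (h) (w (w (k (r) (h) (h)) (h)) (w (h) (k (r) (h) (h))))) (w (h) (h)))  →  (k (f (f (r))) (w (w (k (r) (h) (h)) (h)) (w (h) (k (r) (h) (h)))) (w (h) (h)))
2. (k (f (f (r))) (w (w (k (r) (h) (h)) (h)) (w (h) (k (r) (h) (h)))) (w (h) (h)))  →  (k (f (f (r))) (w (k (r) (h) (h)) (w (h) (k (r) (h) (h)))) (w (h) (h)))
3. (k (f (f (r))) (w (k (r) (h) (h)) (w (h) (k (r) (h) (h)))) (w (h) (h)))  →  (k (f (f (r))) (w (k (r) (h) (h)) (k (r) (h) (h))) (w (h) (h)))
4. (k (f (f (r))) (w (k (r) (h) (h)) (k (r) (h) (h))) (w (h) (h)))  →  (k (f (f (r))) (w (k (r) (h) (h)) (k (r) (h) (h))) (h))

normal form = (k (f (f (r))) (w (k (r) (h) (h)) (k (r) (h) (h))) (h))
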